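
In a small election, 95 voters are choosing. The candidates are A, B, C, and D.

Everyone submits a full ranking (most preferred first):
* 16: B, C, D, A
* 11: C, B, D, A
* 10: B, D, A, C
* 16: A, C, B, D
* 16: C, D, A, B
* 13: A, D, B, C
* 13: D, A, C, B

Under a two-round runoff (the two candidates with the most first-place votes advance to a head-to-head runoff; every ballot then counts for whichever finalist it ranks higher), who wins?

Round 1 first-place votes: A 29, B 26, C 27, D 13. A and C advance.
Runoff: A is ranked above C on 52 ballots, C above A on 43.

A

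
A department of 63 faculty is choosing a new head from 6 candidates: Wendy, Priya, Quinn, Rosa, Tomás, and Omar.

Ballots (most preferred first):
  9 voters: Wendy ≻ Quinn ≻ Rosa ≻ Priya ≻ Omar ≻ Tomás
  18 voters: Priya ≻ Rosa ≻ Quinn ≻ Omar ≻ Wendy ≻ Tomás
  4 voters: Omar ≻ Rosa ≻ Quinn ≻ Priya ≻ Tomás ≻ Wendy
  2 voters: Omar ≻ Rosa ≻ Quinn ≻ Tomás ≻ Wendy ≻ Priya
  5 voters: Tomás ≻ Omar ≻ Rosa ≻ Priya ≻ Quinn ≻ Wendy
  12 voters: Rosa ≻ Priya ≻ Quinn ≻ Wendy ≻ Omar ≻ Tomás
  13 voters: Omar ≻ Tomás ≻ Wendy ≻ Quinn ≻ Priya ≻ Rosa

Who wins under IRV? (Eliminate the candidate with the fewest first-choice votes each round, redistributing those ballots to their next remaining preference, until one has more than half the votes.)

Round 1: Wendy 9, Priya 18, Quinn 0, Rosa 12, Tomás 5, Omar 19. Quinn eliminated.
Round 2: Wendy 9, Priya 18, Rosa 12, Tomás 5, Omar 19. Tomás eliminated.
Round 3: Wendy 9, Priya 18, Rosa 12, Omar 24. Wendy eliminated.
Round 4: Priya 18, Rosa 21, Omar 24. Priya eliminated.
Round 5: Rosa 39, Omar 24. Rosa has a majority (≥32).

Rosa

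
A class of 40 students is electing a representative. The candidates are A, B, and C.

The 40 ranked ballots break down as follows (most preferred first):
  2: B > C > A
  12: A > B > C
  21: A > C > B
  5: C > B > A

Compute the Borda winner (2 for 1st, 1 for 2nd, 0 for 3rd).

A

A: 2×0 + 12×2 + 21×2 + 5×0 = 66
B: 2×2 + 12×1 + 21×0 + 5×1 = 21
C: 2×1 + 12×0 + 21×1 + 5×2 = 33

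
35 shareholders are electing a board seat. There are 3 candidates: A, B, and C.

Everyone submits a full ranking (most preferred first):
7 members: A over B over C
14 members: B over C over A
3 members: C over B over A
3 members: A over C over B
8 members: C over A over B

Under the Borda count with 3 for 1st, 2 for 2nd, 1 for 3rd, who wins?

A: 7×3 + 14×1 + 3×1 + 3×3 + 8×2 = 63
B: 7×2 + 14×3 + 3×2 + 3×1 + 8×1 = 73
C: 7×1 + 14×2 + 3×3 + 3×2 + 8×3 = 74

C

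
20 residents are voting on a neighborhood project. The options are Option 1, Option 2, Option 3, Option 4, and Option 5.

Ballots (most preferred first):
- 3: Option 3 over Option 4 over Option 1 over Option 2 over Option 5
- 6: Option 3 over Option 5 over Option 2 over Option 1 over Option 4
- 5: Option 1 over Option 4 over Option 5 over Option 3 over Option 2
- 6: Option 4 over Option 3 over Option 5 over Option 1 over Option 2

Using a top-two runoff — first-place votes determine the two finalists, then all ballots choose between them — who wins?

Option 4

Round 1 first-place votes: Option 1 5, Option 2 0, Option 3 9, Option 4 6, Option 5 0. Option 3 and Option 4 advance.
Runoff: Option 3 is ranked above Option 4 on 9 ballots, Option 4 above Option 3 on 11.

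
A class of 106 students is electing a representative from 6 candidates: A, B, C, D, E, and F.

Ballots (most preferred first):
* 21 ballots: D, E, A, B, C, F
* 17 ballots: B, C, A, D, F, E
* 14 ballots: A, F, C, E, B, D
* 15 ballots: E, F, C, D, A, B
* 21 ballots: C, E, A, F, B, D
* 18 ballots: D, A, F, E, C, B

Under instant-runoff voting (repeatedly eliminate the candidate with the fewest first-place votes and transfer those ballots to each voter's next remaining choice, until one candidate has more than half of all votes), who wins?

C

Round 1: A 14, B 17, C 21, D 39, E 15, F 0. F eliminated.
Round 2: A 14, B 17, C 21, D 39, E 15. A eliminated.
Round 3: B 17, C 35, D 39, E 15. E eliminated.
Round 4: B 17, C 50, D 39. B eliminated.
Round 5: C 67, D 39. C has a majority (≥54).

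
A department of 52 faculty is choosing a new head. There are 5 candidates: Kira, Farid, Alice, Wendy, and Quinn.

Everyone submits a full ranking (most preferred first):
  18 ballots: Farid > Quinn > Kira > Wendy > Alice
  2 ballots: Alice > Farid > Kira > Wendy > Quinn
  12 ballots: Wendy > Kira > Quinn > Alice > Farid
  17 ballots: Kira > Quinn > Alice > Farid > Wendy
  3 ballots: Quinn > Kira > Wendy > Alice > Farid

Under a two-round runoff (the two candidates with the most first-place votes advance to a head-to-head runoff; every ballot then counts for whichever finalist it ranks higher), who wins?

Round 1 first-place votes: Kira 17, Farid 18, Alice 2, Wendy 12, Quinn 3. Farid and Kira advance.
Runoff: Farid is ranked above Kira on 20 ballots, Kira above Farid on 32.

Kira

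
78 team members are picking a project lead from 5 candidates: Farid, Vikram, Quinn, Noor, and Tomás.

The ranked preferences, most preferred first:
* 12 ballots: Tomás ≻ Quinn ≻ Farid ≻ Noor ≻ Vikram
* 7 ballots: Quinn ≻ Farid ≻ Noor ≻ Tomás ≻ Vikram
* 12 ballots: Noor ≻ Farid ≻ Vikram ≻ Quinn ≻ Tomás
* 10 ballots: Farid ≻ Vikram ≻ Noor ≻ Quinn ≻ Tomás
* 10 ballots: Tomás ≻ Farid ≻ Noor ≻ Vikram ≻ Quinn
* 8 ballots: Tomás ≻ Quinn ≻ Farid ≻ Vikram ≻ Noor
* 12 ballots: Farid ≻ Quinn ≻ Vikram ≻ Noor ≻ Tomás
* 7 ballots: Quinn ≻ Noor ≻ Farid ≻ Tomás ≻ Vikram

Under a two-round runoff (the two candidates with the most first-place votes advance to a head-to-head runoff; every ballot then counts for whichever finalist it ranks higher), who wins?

Round 1 first-place votes: Farid 22, Vikram 0, Quinn 14, Noor 12, Tomás 30. Tomás and Farid advance.
Runoff: Tomás is ranked above Farid on 30 ballots, Farid above Tomás on 48.

Farid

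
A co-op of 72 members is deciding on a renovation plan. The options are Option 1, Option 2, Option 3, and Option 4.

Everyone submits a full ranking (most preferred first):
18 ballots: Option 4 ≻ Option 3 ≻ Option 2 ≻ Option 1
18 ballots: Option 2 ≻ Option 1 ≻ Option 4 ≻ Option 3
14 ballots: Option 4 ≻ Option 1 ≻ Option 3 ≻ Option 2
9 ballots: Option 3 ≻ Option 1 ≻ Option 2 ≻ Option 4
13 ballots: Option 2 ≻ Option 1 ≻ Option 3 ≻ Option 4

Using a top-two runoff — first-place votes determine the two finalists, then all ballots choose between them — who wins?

Option 2

Round 1 first-place votes: Option 1 0, Option 2 31, Option 3 9, Option 4 32. Option 4 and Option 2 advance.
Runoff: Option 4 is ranked above Option 2 on 32 ballots, Option 2 above Option 4 on 40.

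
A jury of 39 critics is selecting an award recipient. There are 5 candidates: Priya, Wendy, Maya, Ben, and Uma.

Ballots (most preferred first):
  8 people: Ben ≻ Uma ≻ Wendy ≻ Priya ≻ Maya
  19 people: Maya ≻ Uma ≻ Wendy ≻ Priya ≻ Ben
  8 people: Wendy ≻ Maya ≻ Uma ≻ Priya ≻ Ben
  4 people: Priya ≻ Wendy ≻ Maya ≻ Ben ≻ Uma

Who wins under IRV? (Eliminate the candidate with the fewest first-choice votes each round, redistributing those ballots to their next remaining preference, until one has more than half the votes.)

Wendy

Round 1: Priya 4, Wendy 8, Maya 19, Ben 8, Uma 0. Uma eliminated.
Round 2: Priya 4, Wendy 8, Maya 19, Ben 8. Priya eliminated.
Round 3: Wendy 12, Maya 19, Ben 8. Ben eliminated.
Round 4: Wendy 20, Maya 19. Wendy has a majority (≥20).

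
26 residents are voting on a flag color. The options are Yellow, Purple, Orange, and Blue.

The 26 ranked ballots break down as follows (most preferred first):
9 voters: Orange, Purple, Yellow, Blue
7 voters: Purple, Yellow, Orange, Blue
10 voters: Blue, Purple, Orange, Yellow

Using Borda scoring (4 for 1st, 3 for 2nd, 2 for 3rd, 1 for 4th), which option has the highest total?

Purple

Yellow: 9×2 + 7×3 + 10×1 = 49
Purple: 9×3 + 7×4 + 10×3 = 85
Orange: 9×4 + 7×2 + 10×2 = 70
Blue: 9×1 + 7×1 + 10×4 = 56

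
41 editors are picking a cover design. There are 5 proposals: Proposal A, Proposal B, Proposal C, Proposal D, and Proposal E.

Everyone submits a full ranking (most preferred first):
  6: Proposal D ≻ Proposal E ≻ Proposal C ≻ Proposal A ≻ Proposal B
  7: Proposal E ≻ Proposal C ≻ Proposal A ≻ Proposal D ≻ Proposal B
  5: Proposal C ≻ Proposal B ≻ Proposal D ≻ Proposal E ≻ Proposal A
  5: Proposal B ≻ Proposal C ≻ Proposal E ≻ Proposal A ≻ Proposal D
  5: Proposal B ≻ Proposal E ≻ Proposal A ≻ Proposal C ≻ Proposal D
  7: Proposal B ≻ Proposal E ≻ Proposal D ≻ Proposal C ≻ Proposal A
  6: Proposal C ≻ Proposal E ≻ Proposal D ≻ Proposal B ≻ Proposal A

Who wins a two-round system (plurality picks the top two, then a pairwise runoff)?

Round 1 first-place votes: Proposal A 0, Proposal B 17, Proposal C 11, Proposal D 6, Proposal E 7. Proposal B and Proposal C advance.
Runoff: Proposal B is ranked above Proposal C on 17 ballots, Proposal C above Proposal B on 24.

Proposal C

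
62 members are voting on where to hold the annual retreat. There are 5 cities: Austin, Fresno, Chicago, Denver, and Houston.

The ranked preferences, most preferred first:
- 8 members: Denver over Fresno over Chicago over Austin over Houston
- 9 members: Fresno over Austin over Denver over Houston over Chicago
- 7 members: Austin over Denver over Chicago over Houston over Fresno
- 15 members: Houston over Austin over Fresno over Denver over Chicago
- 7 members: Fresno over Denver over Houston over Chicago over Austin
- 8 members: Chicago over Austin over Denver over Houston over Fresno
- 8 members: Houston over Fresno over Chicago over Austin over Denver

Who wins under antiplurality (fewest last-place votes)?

Last-place votes: Austin 7, Fresno 15, Chicago 24, Denver 8, Houston 8.

Austin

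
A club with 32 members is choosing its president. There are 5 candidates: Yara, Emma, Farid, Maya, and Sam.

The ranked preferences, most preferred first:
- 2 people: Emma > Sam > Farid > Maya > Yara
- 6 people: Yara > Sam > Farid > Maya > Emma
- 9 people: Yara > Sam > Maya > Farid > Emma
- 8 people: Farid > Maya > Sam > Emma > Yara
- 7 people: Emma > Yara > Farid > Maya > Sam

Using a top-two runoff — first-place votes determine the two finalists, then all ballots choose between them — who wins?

Round 1 first-place votes: Yara 15, Emma 9, Farid 8, Maya 0, Sam 0. Yara and Emma advance.
Runoff: Yara is ranked above Emma on 15 ballots, Emma above Yara on 17.

Emma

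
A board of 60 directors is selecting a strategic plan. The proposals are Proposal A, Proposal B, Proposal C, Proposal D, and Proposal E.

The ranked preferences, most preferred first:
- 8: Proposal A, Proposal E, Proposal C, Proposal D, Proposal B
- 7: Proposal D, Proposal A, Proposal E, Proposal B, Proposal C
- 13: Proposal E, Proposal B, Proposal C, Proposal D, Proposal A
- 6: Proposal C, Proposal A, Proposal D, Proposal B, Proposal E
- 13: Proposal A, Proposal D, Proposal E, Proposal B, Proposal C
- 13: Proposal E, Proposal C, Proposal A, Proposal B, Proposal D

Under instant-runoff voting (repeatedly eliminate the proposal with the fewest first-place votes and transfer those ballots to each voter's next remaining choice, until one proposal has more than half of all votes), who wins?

Proposal A

Round 1: Proposal A 21, Proposal B 0, Proposal C 6, Proposal D 7, Proposal E 26. Proposal B eliminated.
Round 2: Proposal A 21, Proposal C 6, Proposal D 7, Proposal E 26. Proposal C eliminated.
Round 3: Proposal A 27, Proposal D 7, Proposal E 26. Proposal D eliminated.
Round 4: Proposal A 34, Proposal E 26. Proposal A has a majority (≥31).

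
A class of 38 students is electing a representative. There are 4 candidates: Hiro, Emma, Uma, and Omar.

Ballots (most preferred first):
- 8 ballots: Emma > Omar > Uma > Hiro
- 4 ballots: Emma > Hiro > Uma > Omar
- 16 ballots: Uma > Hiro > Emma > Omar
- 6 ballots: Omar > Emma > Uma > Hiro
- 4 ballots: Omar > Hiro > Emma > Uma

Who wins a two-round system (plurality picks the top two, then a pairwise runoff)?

Emma

Round 1 first-place votes: Hiro 0, Emma 12, Uma 16, Omar 10. Uma and Emma advance.
Runoff: Uma is ranked above Emma on 16 ballots, Emma above Uma on 22.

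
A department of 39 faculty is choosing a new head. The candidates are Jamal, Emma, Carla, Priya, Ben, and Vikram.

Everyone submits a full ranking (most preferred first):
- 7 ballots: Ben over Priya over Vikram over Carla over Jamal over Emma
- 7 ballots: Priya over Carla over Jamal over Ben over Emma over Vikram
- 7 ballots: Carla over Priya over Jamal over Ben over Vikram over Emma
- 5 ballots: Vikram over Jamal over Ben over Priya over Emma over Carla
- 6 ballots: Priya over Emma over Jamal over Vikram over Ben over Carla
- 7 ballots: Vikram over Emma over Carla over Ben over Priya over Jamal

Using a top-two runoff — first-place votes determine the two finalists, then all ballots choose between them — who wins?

Priya

Round 1 first-place votes: Jamal 0, Emma 0, Carla 7, Priya 13, Ben 7, Vikram 12. Priya and Vikram advance.
Runoff: Priya is ranked above Vikram on 27 ballots, Vikram above Priya on 12.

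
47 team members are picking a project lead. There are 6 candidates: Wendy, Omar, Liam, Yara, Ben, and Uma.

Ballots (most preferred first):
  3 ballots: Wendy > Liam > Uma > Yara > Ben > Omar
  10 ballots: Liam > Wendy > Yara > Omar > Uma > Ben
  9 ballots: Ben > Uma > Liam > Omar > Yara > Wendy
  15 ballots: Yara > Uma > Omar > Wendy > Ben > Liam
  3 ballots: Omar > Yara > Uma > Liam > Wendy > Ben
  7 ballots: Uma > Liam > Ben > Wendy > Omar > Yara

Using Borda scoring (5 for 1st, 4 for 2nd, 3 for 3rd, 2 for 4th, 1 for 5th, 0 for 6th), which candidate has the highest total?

Uma

Wendy: 3×5 + 10×4 + 9×0 + 15×2 + 3×1 + 7×2 = 102
Omar: 3×0 + 10×2 + 9×2 + 15×3 + 3×5 + 7×1 = 105
Liam: 3×4 + 10×5 + 9×3 + 15×0 + 3×2 + 7×4 = 123
Yara: 3×2 + 10×3 + 9×1 + 15×5 + 3×4 + 7×0 = 132
Ben: 3×1 + 10×0 + 9×5 + 15×1 + 3×0 + 7×3 = 84
Uma: 3×3 + 10×1 + 9×4 + 15×4 + 3×3 + 7×5 = 159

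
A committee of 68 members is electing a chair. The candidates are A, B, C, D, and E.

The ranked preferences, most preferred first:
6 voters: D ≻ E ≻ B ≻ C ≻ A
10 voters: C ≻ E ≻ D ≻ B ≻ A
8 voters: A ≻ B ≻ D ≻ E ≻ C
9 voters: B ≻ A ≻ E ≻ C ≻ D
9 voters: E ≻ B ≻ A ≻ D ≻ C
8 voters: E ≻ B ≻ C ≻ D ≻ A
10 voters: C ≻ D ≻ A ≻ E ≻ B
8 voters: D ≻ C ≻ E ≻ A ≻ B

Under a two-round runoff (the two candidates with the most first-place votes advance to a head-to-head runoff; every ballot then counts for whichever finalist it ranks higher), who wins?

Round 1 first-place votes: A 8, B 9, C 20, D 14, E 17. C and E advance.
Runoff: C is ranked above E on 28 ballots, E above C on 40.

E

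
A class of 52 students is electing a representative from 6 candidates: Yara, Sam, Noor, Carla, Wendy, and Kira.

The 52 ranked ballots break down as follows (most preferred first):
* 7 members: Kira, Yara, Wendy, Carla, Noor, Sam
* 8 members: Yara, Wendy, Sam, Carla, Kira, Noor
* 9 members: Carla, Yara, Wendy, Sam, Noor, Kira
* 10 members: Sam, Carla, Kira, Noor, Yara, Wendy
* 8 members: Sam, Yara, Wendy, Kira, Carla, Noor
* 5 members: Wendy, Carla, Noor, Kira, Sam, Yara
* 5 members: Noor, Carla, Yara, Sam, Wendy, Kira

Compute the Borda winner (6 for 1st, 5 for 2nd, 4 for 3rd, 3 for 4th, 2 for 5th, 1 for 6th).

Yara: 7×5 + 8×6 + 9×5 + 10×2 + 8×5 + 5×1 + 5×4 = 213
Sam: 7×1 + 8×4 + 9×3 + 10×6 + 8×6 + 5×2 + 5×3 = 199
Noor: 7×2 + 8×1 + 9×2 + 10×3 + 8×1 + 5×4 + 5×6 = 128
Carla: 7×3 + 8×3 + 9×6 + 10×5 + 8×2 + 5×5 + 5×5 = 215
Wendy: 7×4 + 8×5 + 9×4 + 10×1 + 8×4 + 5×6 + 5×2 = 186
Kira: 7×6 + 8×2 + 9×1 + 10×4 + 8×3 + 5×3 + 5×1 = 151

Carla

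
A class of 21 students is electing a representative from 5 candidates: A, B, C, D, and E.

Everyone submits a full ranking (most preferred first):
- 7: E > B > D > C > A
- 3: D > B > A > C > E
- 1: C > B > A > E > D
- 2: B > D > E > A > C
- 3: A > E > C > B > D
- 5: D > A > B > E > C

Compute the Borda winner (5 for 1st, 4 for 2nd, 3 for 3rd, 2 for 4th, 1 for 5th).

A: 7×1 + 3×3 + 1×3 + 2×2 + 3×5 + 5×4 = 58
B: 7×4 + 3×4 + 1×4 + 2×5 + 3×2 + 5×3 = 75
C: 7×2 + 3×2 + 1×5 + 2×1 + 3×3 + 5×1 = 41
D: 7×3 + 3×5 + 1×1 + 2×4 + 3×1 + 5×5 = 73
E: 7×5 + 3×1 + 1×2 + 2×3 + 3×4 + 5×2 = 68

B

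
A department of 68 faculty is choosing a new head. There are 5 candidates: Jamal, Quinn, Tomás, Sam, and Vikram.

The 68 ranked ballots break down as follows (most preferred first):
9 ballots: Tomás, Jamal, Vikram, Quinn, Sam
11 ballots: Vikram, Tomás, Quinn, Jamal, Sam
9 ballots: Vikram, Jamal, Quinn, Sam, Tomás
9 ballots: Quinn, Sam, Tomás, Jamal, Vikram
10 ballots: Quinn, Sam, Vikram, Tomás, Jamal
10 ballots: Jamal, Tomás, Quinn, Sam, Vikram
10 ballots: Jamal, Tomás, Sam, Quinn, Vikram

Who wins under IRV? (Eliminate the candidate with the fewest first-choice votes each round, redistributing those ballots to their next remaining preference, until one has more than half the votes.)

Jamal

Round 1: Jamal 20, Quinn 19, Tomás 9, Sam 0, Vikram 20. Sam eliminated.
Round 2: Jamal 20, Quinn 19, Tomás 9, Vikram 20. Tomás eliminated.
Round 3: Jamal 29, Quinn 19, Vikram 20. Quinn eliminated.
Round 4: Jamal 38, Vikram 30. Jamal has a majority (≥35).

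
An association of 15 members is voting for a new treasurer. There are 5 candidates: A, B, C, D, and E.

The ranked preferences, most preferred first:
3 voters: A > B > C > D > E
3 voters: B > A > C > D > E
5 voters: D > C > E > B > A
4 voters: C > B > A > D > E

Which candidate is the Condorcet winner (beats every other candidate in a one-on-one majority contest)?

C vs A: 9–6
C vs B: 9–6
C vs D: 10–5
C vs E: 15–0
C beats every other candidate.

C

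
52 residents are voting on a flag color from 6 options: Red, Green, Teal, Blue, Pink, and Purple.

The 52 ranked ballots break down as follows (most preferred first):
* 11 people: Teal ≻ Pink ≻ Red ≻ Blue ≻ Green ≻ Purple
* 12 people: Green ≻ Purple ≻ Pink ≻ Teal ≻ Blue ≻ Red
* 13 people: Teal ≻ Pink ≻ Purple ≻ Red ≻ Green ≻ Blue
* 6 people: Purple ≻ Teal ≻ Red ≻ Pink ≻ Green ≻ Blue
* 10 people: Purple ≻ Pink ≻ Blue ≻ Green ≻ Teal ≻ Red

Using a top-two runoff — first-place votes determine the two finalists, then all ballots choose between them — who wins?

Round 1 first-place votes: Red 0, Green 12, Teal 24, Blue 0, Pink 0, Purple 16. Teal and Purple advance.
Runoff: Teal is ranked above Purple on 24 ballots, Purple above Teal on 28.

Purple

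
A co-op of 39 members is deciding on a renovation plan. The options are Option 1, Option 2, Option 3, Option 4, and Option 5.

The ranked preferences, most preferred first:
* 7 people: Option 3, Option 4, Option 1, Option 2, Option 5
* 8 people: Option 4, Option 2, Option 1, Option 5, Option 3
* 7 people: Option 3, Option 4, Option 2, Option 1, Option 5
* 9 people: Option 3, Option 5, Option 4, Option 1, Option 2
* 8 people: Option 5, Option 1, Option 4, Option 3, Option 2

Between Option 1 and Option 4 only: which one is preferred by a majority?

Option 1 is ranked above Option 4 on 8 ballots; Option 4 above Option 1 on 31.

Option 4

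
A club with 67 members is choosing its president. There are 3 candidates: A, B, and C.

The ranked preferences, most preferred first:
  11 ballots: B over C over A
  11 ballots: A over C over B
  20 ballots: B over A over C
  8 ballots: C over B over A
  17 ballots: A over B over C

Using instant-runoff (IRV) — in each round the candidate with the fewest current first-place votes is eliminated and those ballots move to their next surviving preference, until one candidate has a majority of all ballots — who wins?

B

Round 1: A 28, B 31, C 8. C eliminated.
Round 2: A 28, B 39. B has a majority (≥34).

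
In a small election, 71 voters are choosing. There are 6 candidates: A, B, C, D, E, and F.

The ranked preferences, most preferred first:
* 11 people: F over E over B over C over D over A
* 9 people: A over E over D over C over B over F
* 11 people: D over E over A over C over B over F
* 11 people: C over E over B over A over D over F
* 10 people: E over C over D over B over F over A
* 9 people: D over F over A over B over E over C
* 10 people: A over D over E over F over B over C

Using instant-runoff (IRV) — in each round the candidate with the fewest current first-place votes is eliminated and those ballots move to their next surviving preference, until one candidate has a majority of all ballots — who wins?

Round 1: A 19, B 0, C 11, D 20, E 10, F 11. B eliminated.
Round 2: A 19, C 11, D 20, E 10, F 11. E eliminated.
Round 3: A 19, C 21, D 20, F 11. F eliminated.
Round 4: A 19, C 32, D 20. A eliminated.
Round 5: C 32, D 39. D has a majority (≥36).

D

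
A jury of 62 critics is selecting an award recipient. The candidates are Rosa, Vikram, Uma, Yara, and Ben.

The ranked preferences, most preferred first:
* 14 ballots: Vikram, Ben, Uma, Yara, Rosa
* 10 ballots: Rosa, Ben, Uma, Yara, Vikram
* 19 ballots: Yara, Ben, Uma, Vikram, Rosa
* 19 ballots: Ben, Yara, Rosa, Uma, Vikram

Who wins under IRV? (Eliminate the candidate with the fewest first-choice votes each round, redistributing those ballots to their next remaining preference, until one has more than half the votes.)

Ben

Round 1: Rosa 10, Vikram 14, Uma 0, Yara 19, Ben 19. Uma eliminated.
Round 2: Rosa 10, Vikram 14, Yara 19, Ben 19. Rosa eliminated.
Round 3: Vikram 14, Yara 19, Ben 29. Vikram eliminated.
Round 4: Yara 19, Ben 43. Ben has a majority (≥32).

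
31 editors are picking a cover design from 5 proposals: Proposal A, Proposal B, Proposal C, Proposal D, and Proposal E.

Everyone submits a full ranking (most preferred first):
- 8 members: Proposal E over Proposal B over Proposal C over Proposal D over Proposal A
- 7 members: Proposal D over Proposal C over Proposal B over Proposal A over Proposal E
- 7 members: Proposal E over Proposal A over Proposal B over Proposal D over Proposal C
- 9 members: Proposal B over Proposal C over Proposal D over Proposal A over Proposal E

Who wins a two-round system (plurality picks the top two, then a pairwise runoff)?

Proposal B

Round 1 first-place votes: Proposal A 0, Proposal B 9, Proposal C 0, Proposal D 7, Proposal E 15. Proposal E and Proposal B advance.
Runoff: Proposal E is ranked above Proposal B on 15 ballots, Proposal B above Proposal E on 16.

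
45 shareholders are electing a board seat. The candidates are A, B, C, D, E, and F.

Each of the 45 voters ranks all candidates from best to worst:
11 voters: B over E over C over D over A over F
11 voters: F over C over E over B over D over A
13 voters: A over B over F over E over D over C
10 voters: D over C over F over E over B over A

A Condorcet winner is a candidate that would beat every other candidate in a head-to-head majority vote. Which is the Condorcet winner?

B

B vs A: 32–13
B vs C: 24–21
B vs D: 35–10
B vs E: 24–21
B vs F: 24–21
B beats every other candidate.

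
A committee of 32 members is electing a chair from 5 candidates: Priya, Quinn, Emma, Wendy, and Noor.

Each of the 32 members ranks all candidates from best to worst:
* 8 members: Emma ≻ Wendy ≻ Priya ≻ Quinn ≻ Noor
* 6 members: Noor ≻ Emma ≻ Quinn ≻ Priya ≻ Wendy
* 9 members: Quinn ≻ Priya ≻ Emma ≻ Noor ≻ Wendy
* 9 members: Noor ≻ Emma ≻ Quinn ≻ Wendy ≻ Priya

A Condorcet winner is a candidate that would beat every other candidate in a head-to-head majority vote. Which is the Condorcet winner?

Emma vs Priya: 23–9
Emma vs Quinn: 23–9
Emma vs Wendy: 32–0
Emma vs Noor: 17–15
Emma beats every other candidate.

Emma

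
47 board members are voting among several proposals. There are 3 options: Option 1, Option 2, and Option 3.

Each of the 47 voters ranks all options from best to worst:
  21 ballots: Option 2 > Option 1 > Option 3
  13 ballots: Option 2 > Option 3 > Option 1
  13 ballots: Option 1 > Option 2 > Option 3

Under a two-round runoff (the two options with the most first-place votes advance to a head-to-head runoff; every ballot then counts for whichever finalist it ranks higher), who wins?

Option 2

Round 1 first-place votes: Option 1 13, Option 2 34, Option 3 0. Option 2 and Option 1 advance.
Runoff: Option 2 is ranked above Option 1 on 34 ballots, Option 1 above Option 2 on 13.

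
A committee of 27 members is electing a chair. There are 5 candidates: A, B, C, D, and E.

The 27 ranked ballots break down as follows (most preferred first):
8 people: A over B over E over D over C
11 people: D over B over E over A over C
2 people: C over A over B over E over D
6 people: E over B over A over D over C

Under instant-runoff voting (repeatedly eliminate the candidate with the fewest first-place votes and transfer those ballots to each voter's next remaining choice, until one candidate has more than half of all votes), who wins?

Round 1: A 8, B 0, C 2, D 11, E 6. B eliminated.
Round 2: A 8, C 2, D 11, E 6. C eliminated.
Round 3: A 10, D 11, E 6. E eliminated.
Round 4: A 16, D 11. A has a majority (≥14).

A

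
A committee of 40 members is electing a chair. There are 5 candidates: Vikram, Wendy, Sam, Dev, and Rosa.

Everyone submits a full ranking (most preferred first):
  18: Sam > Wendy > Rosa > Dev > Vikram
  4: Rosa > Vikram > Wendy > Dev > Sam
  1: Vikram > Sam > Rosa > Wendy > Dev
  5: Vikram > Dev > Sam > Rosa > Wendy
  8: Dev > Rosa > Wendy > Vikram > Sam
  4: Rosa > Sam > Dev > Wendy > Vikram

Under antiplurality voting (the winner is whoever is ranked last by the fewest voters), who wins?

Last-place votes: Vikram 22, Wendy 5, Sam 12, Dev 1, Rosa 0.

Rosa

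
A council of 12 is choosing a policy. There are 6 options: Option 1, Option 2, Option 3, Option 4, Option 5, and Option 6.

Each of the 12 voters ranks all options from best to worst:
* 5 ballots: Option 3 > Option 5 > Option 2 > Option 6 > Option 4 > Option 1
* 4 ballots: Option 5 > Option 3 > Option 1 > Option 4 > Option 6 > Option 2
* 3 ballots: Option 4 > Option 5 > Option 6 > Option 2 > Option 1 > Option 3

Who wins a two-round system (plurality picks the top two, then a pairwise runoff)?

Option 5

Round 1 first-place votes: Option 1 0, Option 2 0, Option 3 5, Option 4 3, Option 5 4, Option 6 0. Option 3 and Option 5 advance.
Runoff: Option 3 is ranked above Option 5 on 5 ballots, Option 5 above Option 3 on 7.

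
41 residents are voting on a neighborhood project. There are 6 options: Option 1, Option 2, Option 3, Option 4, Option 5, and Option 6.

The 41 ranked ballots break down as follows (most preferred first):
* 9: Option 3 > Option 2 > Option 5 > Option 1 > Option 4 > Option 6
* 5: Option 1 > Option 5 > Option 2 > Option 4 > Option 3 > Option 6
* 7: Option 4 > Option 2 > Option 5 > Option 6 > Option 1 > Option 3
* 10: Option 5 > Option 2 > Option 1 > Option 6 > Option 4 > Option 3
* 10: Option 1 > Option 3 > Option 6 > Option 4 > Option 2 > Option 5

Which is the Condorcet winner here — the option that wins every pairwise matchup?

Option 2 vs Option 1: 26–15
Option 2 vs Option 3: 22–19
Option 2 vs Option 4: 24–17
Option 2 vs Option 5: 26–15
Option 2 vs Option 6: 31–10
Option 2 beats every other option.

Option 2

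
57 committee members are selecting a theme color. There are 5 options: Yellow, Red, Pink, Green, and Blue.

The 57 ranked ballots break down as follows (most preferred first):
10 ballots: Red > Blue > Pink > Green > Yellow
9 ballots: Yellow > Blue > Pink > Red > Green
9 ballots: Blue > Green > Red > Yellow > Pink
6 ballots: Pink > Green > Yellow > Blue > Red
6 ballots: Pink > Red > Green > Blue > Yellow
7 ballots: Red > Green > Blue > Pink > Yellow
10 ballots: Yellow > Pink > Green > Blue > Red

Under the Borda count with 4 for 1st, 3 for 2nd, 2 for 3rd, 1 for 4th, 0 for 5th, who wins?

Yellow: 10×0 + 9×4 + 9×1 + 6×2 + 6×0 + 7×0 + 10×4 = 97
Red: 10×4 + 9×1 + 9×2 + 6×0 + 6×3 + 7×4 + 10×0 = 113
Pink: 10×2 + 9×2 + 9×0 + 6×4 + 6×4 + 7×1 + 10×3 = 123
Green: 10×1 + 9×0 + 9×3 + 6×3 + 6×2 + 7×3 + 10×2 = 108
Blue: 10×3 + 9×3 + 9×4 + 6×1 + 6×1 + 7×2 + 10×1 = 129

Blue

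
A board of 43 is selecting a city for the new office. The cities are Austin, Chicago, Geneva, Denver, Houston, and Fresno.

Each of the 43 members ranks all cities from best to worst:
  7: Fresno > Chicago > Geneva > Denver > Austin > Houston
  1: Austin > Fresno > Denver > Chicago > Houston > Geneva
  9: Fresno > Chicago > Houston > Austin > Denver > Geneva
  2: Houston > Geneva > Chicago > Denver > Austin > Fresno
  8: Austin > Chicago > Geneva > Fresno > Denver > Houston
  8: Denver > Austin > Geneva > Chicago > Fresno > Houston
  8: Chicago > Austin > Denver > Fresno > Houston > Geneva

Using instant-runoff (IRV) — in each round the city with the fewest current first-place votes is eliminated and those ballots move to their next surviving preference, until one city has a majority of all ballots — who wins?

Round 1: Austin 9, Chicago 8, Geneva 0, Denver 8, Houston 2, Fresno 16. Geneva eliminated.
Round 2: Austin 9, Chicago 8, Denver 8, Houston 2, Fresno 16. Houston eliminated.
Round 3: Austin 9, Chicago 10, Denver 8, Fresno 16. Denver eliminated.
Round 4: Austin 17, Chicago 10, Fresno 16. Chicago eliminated.
Round 5: Austin 27, Fresno 16. Austin has a majority (≥22).

Austin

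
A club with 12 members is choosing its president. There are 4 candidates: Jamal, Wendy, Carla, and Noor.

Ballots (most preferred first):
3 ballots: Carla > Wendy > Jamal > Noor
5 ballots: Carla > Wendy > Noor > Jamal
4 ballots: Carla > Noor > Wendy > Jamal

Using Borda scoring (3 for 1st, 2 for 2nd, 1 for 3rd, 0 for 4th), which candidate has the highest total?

Carla

Jamal: 3×1 + 5×0 + 4×0 = 3
Wendy: 3×2 + 5×2 + 4×1 = 20
Carla: 3×3 + 5×3 + 4×3 = 36
Noor: 3×0 + 5×1 + 4×2 = 13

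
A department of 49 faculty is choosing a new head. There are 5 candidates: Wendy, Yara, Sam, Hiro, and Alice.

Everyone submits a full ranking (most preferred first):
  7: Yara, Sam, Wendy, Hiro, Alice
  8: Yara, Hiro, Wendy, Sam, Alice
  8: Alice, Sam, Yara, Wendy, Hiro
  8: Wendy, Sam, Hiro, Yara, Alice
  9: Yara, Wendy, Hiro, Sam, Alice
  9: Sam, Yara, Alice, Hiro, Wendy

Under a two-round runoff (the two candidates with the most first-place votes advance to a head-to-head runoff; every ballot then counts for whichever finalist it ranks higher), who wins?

Round 1 first-place votes: Wendy 8, Yara 24, Sam 9, Hiro 0, Alice 8. Yara and Sam advance.
Runoff: Yara is ranked above Sam on 24 ballots, Sam above Yara on 25.

Sam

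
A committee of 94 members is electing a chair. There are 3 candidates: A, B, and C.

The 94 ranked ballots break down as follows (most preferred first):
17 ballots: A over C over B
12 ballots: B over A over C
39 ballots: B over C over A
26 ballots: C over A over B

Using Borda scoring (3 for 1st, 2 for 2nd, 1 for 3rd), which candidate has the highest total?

C

A: 17×3 + 12×2 + 39×1 + 26×2 = 166
B: 17×1 + 12×3 + 39×3 + 26×1 = 196
C: 17×2 + 12×1 + 39×2 + 26×3 = 202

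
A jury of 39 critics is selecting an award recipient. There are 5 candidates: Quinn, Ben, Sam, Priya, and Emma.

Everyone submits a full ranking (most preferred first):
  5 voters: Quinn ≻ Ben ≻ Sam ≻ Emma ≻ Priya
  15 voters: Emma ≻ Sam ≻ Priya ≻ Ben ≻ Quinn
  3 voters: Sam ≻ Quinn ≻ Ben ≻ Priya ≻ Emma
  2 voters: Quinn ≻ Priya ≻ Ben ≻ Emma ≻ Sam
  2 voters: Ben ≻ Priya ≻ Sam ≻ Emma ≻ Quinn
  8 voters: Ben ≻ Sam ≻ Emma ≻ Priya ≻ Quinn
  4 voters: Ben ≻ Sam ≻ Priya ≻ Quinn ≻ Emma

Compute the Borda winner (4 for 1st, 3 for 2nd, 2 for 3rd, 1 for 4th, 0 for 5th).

Quinn: 5×4 + 15×0 + 3×3 + 2×4 + 2×0 + 8×0 + 4×1 = 41
Ben: 5×3 + 15×1 + 3×2 + 2×2 + 2×4 + 8×4 + 4×4 = 96
Sam: 5×2 + 15×3 + 3×4 + 2×0 + 2×2 + 8×3 + 4×3 = 107
Priya: 5×0 + 15×2 + 3×1 + 2×3 + 2×3 + 8×1 + 4×2 = 61
Emma: 5×1 + 15×4 + 3×0 + 2×1 + 2×1 + 8×2 + 4×0 = 85

Sam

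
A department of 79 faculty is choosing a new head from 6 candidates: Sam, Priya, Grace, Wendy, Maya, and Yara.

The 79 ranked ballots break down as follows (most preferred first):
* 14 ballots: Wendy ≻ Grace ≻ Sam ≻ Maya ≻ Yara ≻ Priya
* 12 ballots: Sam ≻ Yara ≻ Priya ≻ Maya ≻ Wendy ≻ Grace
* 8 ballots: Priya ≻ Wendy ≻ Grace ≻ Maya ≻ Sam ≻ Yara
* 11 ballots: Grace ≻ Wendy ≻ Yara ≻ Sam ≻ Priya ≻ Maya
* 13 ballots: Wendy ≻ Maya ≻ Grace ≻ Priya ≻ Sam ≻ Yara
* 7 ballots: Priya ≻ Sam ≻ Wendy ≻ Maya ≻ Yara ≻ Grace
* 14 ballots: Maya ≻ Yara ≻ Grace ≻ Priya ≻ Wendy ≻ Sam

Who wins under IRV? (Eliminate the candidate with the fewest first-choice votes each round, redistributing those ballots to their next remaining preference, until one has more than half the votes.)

Priya

Round 1: Sam 12, Priya 15, Grace 11, Wendy 27, Maya 14, Yara 0. Yara eliminated.
Round 2: Sam 12, Priya 15, Grace 11, Wendy 27, Maya 14. Grace eliminated.
Round 3: Sam 12, Priya 15, Wendy 38, Maya 14. Sam eliminated.
Round 4: Priya 27, Wendy 38, Maya 14. Maya eliminated.
Round 5: Priya 41, Wendy 38. Priya has a majority (≥40).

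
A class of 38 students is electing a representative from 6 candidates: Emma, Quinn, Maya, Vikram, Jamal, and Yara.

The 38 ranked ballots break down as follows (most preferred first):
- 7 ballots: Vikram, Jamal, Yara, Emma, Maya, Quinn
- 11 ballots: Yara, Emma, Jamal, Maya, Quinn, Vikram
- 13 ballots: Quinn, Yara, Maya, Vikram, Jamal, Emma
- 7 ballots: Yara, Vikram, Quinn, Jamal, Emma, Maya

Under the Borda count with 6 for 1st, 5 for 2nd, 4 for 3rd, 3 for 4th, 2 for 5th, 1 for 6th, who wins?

Yara

Emma: 7×3 + 11×5 + 13×1 + 7×2 = 103
Quinn: 7×1 + 11×2 + 13×6 + 7×4 = 135
Maya: 7×2 + 11×3 + 13×4 + 7×1 = 106
Vikram: 7×6 + 11×1 + 13×3 + 7×5 = 127
Jamal: 7×5 + 11×4 + 13×2 + 7×3 = 126
Yara: 7×4 + 11×6 + 13×5 + 7×6 = 201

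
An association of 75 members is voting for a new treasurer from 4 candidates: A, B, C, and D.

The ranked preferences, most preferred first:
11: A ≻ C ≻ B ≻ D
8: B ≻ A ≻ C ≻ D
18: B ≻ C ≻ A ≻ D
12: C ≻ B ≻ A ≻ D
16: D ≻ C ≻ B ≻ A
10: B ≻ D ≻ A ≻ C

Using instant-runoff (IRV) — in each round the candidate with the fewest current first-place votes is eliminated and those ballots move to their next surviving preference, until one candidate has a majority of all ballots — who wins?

Round 1: A 11, B 36, C 12, D 16. A eliminated.
Round 2: B 36, C 23, D 16. D eliminated.
Round 3: B 36, C 39. C has a majority (≥38).

C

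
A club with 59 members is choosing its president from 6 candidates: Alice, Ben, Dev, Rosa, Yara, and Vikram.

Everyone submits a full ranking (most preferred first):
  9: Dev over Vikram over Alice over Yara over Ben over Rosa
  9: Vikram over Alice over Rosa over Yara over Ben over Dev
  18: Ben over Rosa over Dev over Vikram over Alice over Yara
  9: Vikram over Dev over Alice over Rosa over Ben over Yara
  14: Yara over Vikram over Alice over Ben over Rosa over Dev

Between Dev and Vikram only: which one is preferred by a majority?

Vikram

Dev is ranked above Vikram on 27 ballots; Vikram above Dev on 32.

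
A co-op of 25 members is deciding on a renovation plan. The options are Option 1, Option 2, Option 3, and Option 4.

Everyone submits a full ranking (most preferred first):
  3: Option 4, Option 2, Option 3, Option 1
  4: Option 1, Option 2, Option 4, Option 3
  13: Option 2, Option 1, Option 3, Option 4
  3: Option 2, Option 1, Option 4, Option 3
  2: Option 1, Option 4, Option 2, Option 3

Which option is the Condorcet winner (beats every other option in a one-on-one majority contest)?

Option 2 vs Option 1: 19–6
Option 2 vs Option 3: 25–0
Option 2 vs Option 4: 20–5
Option 2 beats every other option.

Option 2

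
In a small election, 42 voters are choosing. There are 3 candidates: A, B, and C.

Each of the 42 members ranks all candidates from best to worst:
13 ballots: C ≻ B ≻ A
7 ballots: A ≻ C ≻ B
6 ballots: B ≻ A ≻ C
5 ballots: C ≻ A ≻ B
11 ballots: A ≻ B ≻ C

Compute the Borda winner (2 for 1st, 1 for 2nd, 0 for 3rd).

A

A: 13×0 + 7×2 + 6×1 + 5×1 + 11×2 = 47
B: 13×1 + 7×0 + 6×2 + 5×0 + 11×1 = 36
C: 13×2 + 7×1 + 6×0 + 5×2 + 11×0 = 43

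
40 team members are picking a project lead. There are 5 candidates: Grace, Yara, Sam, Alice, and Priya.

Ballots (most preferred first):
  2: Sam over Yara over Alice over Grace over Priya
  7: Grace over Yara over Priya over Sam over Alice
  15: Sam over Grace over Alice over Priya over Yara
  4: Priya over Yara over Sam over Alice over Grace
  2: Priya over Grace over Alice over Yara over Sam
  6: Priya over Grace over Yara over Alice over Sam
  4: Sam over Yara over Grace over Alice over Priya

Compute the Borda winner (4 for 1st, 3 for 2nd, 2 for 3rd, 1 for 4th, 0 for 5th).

Grace: 2×1 + 7×4 + 15×3 + 4×0 + 2×3 + 6×3 + 4×2 = 107
Yara: 2×3 + 7×3 + 15×0 + 4×3 + 2×1 + 6×2 + 4×3 = 65
Sam: 2×4 + 7×1 + 15×4 + 4×2 + 2×0 + 6×0 + 4×4 = 99
Alice: 2×2 + 7×0 + 15×2 + 4×1 + 2×2 + 6×1 + 4×1 = 52
Priya: 2×0 + 7×2 + 15×1 + 4×4 + 2×4 + 6×4 + 4×0 = 77

Grace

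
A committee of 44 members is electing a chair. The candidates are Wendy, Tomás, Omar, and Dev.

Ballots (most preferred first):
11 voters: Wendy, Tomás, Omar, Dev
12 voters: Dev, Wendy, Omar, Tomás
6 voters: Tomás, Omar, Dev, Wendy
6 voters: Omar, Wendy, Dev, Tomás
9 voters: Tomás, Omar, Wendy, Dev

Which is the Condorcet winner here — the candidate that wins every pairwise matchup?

Wendy

Wendy vs Tomás: 29–15
Wendy vs Omar: 23–21
Wendy vs Dev: 26–18
Wendy beats every other candidate.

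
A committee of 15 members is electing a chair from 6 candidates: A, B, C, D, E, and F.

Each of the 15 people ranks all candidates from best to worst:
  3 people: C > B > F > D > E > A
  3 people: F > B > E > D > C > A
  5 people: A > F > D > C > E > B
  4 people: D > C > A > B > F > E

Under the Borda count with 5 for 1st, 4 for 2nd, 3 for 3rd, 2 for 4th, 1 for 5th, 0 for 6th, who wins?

F

A: 3×0 + 3×0 + 5×5 + 4×3 = 37
B: 3×4 + 3×4 + 5×0 + 4×2 = 32
C: 3×5 + 3×1 + 5×2 + 4×4 = 44
D: 3×2 + 3×2 + 5×3 + 4×5 = 47
E: 3×1 + 3×3 + 5×1 + 4×0 = 17
F: 3×3 + 3×5 + 5×4 + 4×1 = 48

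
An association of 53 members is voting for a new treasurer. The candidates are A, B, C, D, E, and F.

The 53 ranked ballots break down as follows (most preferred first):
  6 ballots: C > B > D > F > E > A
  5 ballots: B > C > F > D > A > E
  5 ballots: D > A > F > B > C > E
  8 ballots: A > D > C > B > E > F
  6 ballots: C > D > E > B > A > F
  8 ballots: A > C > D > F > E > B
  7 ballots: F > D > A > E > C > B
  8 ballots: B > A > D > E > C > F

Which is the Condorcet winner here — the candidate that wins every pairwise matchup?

D

D vs A: 29–24
D vs B: 34–19
D vs C: 28–25
D vs E: 53–0
D vs F: 41–12
D beats every other candidate.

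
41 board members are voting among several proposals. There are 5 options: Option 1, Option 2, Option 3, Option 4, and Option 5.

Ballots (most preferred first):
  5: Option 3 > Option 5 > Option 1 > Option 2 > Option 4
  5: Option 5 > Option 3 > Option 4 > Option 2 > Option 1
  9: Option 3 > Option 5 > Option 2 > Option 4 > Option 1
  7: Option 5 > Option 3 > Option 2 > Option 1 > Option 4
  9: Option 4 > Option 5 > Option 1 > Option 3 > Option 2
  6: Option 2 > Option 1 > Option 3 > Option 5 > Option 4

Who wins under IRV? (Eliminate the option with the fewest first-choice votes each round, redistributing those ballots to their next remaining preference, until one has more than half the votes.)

Option 5

Round 1: Option 1 0, Option 2 6, Option 3 14, Option 4 9, Option 5 12. Option 1 eliminated.
Round 2: Option 2 6, Option 3 14, Option 4 9, Option 5 12. Option 2 eliminated.
Round 3: Option 3 20, Option 4 9, Option 5 12. Option 4 eliminated.
Round 4: Option 3 20, Option 5 21. Option 5 has a majority (≥21).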